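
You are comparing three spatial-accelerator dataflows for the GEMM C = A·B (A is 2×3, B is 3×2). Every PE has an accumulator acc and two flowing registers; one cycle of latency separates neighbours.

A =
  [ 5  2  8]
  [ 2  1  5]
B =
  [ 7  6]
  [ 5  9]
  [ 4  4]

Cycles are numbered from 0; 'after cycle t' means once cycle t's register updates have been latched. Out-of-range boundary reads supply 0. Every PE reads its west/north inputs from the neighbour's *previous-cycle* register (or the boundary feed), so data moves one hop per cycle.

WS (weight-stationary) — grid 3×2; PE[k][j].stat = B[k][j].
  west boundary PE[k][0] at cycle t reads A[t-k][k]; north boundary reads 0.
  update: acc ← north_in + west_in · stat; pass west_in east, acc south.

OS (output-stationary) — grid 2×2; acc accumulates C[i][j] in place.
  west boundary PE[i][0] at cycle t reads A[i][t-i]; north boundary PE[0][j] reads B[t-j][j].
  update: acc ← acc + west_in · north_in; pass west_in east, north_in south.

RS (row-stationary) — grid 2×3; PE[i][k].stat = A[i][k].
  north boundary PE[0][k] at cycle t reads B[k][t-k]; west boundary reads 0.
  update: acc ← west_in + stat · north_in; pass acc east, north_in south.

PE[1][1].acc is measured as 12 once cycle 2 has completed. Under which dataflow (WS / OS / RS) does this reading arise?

WS (3×2 grid), PE[1][1]:
  cycle 0: PE[1][1] → acc 0, east 0, south 0
  cycle 1: PE[1][1] → acc 0, east 0, south 0
  cycle 2: PE[1][1] → acc 48, east 2, south 48
OS (2×2 grid), PE[1][1]:
  cycle 0: PE[1][1] → acc 0, east 0, south 0
  cycle 1: PE[1][1] → acc 0, east 0, south 0
  cycle 2: PE[1][1] → acc 12, east 2, south 6
RS (2×3 grid), PE[1][1]:
  cycle 0: PE[1][1] → acc 0, east 0, south 0
  cycle 1: PE[1][1] → acc 0, east 0, south 0
  cycle 2: PE[1][1] → acc 19, east 19, south 5

dataflow = OS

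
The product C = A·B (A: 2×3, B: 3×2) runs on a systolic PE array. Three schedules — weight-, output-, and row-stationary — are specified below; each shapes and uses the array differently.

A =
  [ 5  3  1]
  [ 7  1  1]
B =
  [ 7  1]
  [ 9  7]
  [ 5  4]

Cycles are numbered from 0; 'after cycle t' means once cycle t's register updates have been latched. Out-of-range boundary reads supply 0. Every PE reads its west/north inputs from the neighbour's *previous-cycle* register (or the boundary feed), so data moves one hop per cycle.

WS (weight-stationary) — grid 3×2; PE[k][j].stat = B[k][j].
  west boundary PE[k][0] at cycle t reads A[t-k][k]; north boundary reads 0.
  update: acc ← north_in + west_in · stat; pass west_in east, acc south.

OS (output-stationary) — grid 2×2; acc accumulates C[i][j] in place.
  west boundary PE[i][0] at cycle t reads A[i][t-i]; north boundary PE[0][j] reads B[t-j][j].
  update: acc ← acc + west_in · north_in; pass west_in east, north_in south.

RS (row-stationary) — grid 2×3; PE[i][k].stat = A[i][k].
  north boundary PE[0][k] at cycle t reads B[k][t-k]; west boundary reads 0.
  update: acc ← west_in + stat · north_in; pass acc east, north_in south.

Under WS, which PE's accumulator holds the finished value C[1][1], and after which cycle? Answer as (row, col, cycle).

(row, col, cycle) = (2, 1, 4)

Under WS, C[1][1] lands at PE[2][1]:
  step 0 · PE2,1: acc=0; fwd→0 fwd↓0
  step 1 · PE2,1: acc=0; fwd→0 fwd↓0
  step 2 · PE2,1: acc=0; fwd→0 fwd↓0
  step 3 · PE2,1: acc=30; fwd→1 fwd↓30
  step 4 · PE2,1: acc=18; fwd→1 fwd↓18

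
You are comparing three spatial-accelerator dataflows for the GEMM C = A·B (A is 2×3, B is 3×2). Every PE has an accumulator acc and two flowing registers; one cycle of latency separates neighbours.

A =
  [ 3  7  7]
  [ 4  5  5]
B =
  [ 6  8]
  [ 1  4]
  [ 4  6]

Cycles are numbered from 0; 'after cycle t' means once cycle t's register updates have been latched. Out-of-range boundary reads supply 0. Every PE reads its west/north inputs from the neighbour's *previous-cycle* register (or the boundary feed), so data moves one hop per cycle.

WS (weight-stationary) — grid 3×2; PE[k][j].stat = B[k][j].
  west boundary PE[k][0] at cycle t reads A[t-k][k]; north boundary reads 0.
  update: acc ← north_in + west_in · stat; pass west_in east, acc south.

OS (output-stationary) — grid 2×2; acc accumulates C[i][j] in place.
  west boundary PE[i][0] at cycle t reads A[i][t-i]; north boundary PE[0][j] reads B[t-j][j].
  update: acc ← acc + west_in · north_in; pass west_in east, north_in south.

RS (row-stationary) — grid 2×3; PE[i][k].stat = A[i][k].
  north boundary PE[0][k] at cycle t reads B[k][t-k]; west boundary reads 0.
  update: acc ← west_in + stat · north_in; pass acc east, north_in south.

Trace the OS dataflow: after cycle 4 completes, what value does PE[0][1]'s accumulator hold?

OS 2×2: PE[0][1] cycle-by-cycle (with neighbour feeds):
  @0  [0,0]  acc 18  |  →3  ↓6
  @0  [0,1]  acc 0  |  →0  ↓0
  @1  [0,0]  acc 25  |  →7  ↓1
  @1  [0,1]  acc 24  |  →3  ↓8
  @2  [0,0]  acc 53  |  →7  ↓4
  @2  [0,1]  acc 52  |  →7  ↓4
  @3  [0,0]  acc 53  |  →0  ↓0
  @3  [0,1]  acc 94  |  →7  ↓6
  @4  [0,0]  acc 53  |  →0  ↓0
  @4  [0,1]  acc 94  |  →0  ↓0

PE[0][1].acc = 94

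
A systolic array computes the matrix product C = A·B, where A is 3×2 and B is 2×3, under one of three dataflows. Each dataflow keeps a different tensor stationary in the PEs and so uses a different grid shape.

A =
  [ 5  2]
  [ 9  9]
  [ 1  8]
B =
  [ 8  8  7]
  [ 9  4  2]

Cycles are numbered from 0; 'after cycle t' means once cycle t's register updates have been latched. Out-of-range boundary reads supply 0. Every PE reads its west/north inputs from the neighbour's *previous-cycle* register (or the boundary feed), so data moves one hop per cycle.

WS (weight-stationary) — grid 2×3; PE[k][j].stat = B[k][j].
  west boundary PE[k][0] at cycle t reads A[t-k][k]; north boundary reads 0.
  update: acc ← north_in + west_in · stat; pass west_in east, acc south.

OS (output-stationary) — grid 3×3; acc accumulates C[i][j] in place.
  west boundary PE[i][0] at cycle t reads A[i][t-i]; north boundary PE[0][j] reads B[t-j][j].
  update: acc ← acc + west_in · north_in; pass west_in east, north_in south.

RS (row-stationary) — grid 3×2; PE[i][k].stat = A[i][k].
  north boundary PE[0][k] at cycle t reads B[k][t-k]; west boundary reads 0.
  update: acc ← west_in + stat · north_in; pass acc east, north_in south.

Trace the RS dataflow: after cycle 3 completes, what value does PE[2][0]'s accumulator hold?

PE[2][0].acc = 8

Tracing RS — 3×2 array, target PE[2][0]:
  step 0 · PE1,0: acc=0; fwd→0 fwd↓0
  step 0 · PE2,0: acc=0; fwd→0 fwd↓0
  step 1 · PE1,0: acc=72; fwd→72 fwd↓8
  step 1 · PE2,0: acc=0; fwd→0 fwd↓0
  step 2 · PE1,0: acc=72; fwd→72 fwd↓8
  step 2 · PE2,0: acc=8; fwd→8 fwd↓8
  step 3 · PE1,0: acc=63; fwd→63 fwd↓7
  step 3 · PE2,0: acc=8; fwd→8 fwd↓8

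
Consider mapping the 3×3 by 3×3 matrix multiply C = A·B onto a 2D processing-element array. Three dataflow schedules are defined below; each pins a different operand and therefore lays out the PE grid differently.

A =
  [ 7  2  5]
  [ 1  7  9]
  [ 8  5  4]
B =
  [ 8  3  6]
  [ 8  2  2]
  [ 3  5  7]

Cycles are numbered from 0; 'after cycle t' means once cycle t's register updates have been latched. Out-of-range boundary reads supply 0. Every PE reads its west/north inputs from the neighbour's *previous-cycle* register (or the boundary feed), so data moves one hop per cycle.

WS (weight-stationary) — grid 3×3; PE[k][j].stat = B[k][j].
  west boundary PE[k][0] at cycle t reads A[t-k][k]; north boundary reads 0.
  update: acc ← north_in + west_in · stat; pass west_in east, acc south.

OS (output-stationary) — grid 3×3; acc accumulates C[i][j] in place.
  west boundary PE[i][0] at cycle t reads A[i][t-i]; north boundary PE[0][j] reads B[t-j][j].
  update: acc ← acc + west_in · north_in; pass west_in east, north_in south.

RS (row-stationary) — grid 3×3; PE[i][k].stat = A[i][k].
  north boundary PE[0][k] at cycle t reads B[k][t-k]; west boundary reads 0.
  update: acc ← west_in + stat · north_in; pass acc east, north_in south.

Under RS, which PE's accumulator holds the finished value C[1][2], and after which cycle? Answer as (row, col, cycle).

RS — PE[1][2] is where C[1][2] collects:
  @0  [1,2]  acc 0  |  →0  ↓0
  @1  [1,2]  acc 0  |  →0  ↓0
  @2  [1,2]  acc 0  |  →0  ↓0
  @3  [1,2]  acc 91  |  →91  ↓3
  @4  [1,2]  acc 62  |  →62  ↓5
  @5  [1,2]  acc 83  |  →83  ↓7

(row, col, cycle) = (1, 2, 5)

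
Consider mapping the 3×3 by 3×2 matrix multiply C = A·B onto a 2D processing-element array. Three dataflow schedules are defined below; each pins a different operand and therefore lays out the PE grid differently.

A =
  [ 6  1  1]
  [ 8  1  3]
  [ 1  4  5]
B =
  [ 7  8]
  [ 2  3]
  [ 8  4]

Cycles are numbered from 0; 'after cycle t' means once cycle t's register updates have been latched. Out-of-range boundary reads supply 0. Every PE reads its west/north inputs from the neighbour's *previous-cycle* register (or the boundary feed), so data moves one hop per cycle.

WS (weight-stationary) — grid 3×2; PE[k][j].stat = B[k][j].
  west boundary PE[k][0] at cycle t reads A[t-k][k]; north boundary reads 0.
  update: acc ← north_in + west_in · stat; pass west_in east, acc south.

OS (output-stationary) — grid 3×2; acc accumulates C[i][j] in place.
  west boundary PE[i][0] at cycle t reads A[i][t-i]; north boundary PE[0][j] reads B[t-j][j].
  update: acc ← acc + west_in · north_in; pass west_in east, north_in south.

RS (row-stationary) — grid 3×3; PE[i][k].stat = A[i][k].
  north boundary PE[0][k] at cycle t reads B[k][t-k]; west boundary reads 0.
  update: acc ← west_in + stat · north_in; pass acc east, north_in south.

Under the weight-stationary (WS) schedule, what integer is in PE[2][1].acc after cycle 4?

Tracing WS — 3×2 array, target PE[2][1]:
  @0  [1,1]  acc 0  |  →0  ↓0
  @0  [2,0]  acc 0  |  →0  ↓0
  @0  [2,1]  acc 0  |  →0  ↓0
  @1  [1,1]  acc 0  |  →0  ↓0
  @1  [2,0]  acc 0  |  →0  ↓0
  @1  [2,1]  acc 0  |  →0  ↓0
  @2  [1,1]  acc 51  |  →1  ↓51
  @2  [2,0]  acc 52  |  →1  ↓52
  @2  [2,1]  acc 0  |  →0  ↓0
  @3  [1,1]  acc 67  |  →1  ↓67
  @3  [2,0]  acc 82  |  →3  ↓82
  @3  [2,1]  acc 55  |  →1  ↓55
  @4  [1,1]  acc 20  |  →4  ↓20
  @4  [2,0]  acc 55  |  →5  ↓55
  @4  [2,1]  acc 79  |  →3  ↓79

PE[2][1].acc = 79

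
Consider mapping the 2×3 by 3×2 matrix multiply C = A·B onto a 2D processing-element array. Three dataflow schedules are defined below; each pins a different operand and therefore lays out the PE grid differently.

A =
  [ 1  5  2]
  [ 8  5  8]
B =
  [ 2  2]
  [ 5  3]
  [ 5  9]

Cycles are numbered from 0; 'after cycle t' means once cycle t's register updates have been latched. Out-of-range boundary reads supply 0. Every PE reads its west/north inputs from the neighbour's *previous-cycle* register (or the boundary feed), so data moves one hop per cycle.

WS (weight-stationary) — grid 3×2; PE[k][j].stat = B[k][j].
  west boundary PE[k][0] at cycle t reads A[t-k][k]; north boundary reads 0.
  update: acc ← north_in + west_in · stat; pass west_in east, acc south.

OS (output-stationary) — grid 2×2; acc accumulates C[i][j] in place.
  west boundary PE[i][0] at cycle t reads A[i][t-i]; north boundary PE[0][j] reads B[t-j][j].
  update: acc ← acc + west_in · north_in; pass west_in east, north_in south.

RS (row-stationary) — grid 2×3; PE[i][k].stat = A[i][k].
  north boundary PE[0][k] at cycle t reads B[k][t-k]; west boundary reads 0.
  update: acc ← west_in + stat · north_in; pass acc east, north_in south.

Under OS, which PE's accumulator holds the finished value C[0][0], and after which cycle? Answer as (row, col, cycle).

Under OS, C[0][0] lands at PE[0][0]:
  0: (0,0).acc=2  regs=<1,2>
  1: (0,0).acc=27  regs=<5,5>
  2: (0,0).acc=37  regs=<2,5>

(row, col, cycle) = (0, 0, 2)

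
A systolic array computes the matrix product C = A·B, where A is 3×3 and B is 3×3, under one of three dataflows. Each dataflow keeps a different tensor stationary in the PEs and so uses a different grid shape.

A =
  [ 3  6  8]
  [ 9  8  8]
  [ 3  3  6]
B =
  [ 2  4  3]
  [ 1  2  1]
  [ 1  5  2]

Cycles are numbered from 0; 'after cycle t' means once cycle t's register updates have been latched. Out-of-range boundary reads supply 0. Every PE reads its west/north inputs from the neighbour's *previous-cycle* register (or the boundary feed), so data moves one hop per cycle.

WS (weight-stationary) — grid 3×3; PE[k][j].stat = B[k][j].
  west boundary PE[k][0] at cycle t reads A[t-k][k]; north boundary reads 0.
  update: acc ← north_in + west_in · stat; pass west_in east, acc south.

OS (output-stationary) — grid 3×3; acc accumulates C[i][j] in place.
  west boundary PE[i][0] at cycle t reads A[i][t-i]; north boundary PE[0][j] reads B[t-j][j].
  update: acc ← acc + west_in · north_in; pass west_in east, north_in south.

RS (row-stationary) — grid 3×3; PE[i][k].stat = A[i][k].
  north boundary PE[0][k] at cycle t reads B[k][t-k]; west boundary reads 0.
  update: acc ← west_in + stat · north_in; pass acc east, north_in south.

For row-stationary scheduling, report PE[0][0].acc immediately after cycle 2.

Tracing RS — 3×3 array, target PE[0][0]:
  [0] (0,0) acc=6 (h:6 v:2)
  [1] (0,0) acc=12 (h:12 v:4)
  [2] (0,0) acc=9 (h:9 v:3)

PE[0][0].acc = 9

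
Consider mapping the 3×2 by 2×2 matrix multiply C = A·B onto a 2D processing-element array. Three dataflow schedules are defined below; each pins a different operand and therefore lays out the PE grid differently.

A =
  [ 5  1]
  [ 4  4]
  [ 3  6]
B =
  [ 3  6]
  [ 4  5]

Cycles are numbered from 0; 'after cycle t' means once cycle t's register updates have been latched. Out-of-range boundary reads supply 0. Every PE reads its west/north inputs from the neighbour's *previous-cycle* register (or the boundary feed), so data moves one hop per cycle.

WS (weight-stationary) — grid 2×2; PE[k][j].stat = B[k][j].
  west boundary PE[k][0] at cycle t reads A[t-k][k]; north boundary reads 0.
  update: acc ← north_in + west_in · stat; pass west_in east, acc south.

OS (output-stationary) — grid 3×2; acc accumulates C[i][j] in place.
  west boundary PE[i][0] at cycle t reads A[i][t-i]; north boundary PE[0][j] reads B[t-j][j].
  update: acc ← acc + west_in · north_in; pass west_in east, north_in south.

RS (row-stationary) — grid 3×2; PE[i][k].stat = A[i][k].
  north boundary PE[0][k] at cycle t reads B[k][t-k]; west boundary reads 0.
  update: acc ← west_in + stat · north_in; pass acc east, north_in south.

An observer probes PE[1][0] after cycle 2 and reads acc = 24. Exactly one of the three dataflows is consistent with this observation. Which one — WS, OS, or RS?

— WS: 2×2; PE[1][0] trace:
  after 0 — PE[1][0] acc=0, pass-E 0, pass-S 0
  after 1 — PE[1][0] acc=19, pass-E 1, pass-S 19
  after 2 — PE[1][0] acc=28, pass-E 4, pass-S 28
— OS: 3×2; PE[1][0] trace:
  after 0 — PE[1][0] acc=0, pass-E 0, pass-S 0
  after 1 — PE[1][0] acc=12, pass-E 4, pass-S 3
  after 2 — PE[1][0] acc=28, pass-E 4, pass-S 4
— RS: 3×2; PE[1][0] trace:
  after 0 — PE[1][0] acc=0, pass-E 0, pass-S 0
  after 1 — PE[1][0] acc=12, pass-E 12, pass-S 3
  after 2 — PE[1][0] acc=24, pass-E 24, pass-S 6

dataflow = RS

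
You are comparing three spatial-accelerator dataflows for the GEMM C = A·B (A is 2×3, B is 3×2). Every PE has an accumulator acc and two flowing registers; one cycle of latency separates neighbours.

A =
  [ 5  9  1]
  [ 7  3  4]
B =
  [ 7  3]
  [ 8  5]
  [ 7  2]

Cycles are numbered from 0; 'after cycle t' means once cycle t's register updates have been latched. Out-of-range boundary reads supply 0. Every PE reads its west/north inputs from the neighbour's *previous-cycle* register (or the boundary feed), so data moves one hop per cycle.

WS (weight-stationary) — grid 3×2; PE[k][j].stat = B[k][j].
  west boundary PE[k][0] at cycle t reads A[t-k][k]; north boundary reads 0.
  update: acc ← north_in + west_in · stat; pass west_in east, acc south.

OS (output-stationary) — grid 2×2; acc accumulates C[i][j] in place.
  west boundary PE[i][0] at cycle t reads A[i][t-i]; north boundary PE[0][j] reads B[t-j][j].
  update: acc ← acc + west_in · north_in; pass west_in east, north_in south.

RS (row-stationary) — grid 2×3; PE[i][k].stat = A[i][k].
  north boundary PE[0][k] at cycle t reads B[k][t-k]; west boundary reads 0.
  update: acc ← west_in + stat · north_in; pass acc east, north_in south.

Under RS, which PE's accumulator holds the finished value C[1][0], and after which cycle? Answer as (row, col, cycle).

Under RS, C[1][0] lands at PE[1][2]:
  0: (1,2).acc=0  regs=<0,0>
  1: (1,2).acc=0  regs=<0,0>
  2: (1,2).acc=0  regs=<0,0>
  3: (1,2).acc=101  regs=<101,7>

(row, col, cycle) = (1, 2, 3)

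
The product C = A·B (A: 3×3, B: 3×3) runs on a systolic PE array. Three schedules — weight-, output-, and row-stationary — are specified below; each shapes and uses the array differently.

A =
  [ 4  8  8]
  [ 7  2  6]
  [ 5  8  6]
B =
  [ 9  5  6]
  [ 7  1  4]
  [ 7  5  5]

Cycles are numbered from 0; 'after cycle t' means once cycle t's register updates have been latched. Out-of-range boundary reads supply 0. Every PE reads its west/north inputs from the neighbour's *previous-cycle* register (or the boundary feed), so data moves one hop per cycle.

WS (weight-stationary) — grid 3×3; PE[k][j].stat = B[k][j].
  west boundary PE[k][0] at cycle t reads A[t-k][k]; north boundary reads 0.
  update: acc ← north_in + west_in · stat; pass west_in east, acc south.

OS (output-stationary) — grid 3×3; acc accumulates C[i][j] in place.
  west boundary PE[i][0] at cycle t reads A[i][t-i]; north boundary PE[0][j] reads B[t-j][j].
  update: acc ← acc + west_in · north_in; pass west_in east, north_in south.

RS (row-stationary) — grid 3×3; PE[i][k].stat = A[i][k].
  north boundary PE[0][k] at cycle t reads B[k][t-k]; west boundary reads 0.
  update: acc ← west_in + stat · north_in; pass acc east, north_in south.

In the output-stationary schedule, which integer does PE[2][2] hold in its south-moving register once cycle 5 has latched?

register = 4

OS 3×3: PE[2][2] cycle-by-cycle (with neighbour feeds):
  [0] (1,2) acc=0 (h:0 v:0)
  [0] (2,1) acc=0 (h:0 v:0)
  [0] (2,2) acc=0 (h:0 v:0)
  [1] (1,2) acc=0 (h:0 v:0)
  [1] (2,1) acc=0 (h:0 v:0)
  [1] (2,2) acc=0 (h:0 v:0)
  [2] (1,2) acc=0 (h:0 v:0)
  [2] (2,1) acc=0 (h:0 v:0)
  [2] (2,2) acc=0 (h:0 v:0)
  [3] (1,2) acc=42 (h:7 v:6)
  [3] (2,1) acc=25 (h:5 v:5)
  [3] (2,2) acc=0 (h:0 v:0)
  [4] (1,2) acc=50 (h:2 v:4)
  [4] (2,1) acc=33 (h:8 v:1)
  [4] (2,2) acc=30 (h:5 v:6)
  [5] (1,2) acc=80 (h:6 v:5)
  [5] (2,1) acc=63 (h:6 v:5)
  [5] (2,2) acc=62 (h:8 v:4)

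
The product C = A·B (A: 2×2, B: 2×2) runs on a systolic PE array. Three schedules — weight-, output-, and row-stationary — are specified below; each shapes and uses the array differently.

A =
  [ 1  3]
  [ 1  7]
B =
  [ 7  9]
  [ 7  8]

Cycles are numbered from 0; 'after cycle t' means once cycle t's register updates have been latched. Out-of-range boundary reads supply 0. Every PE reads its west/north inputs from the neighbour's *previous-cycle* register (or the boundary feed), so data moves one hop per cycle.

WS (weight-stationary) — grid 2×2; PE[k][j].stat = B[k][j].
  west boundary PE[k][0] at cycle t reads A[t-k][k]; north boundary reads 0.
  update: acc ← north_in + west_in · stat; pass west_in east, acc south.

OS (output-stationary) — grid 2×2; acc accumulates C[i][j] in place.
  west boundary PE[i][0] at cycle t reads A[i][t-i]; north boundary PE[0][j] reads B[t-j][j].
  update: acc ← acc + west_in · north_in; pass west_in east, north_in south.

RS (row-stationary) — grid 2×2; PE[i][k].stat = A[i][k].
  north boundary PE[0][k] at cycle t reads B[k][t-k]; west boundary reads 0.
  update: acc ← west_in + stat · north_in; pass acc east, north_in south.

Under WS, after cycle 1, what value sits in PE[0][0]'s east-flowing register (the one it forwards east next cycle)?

register = 1

Tracing WS — 2×2 array, target PE[0][0]:
  after 0 — PE[0][0] acc=7, pass-E 1, pass-S 7
  after 1 — PE[0][0] acc=7, pass-E 1, pass-S 7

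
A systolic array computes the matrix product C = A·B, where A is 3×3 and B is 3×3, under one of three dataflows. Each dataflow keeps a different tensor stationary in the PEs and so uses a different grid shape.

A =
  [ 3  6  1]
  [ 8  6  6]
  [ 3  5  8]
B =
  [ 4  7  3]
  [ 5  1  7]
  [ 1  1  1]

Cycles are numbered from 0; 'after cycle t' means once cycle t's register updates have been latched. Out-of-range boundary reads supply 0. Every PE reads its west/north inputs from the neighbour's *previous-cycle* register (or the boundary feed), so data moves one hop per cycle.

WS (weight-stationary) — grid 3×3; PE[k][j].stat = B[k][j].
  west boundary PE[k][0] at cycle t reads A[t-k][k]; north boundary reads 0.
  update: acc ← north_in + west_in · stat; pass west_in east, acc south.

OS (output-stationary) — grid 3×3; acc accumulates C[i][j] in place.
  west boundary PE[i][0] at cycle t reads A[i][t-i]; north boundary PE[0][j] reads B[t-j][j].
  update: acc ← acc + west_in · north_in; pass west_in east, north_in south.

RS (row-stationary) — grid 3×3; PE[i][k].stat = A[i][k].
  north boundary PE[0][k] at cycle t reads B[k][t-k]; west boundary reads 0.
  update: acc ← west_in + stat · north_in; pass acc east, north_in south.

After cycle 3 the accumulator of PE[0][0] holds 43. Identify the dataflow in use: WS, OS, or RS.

WS [3×3] PE[0][0] across cycles:
  0: (0,0).acc=12  regs=<3,12>
  1: (0,0).acc=32  regs=<8,32>
  2: (0,0).acc=12  regs=<3,12>
  3: (0,0).acc=0  regs=<0,0>
OS [3×3] PE[0][0] across cycles:
  0: (0,0).acc=12  regs=<3,4>
  1: (0,0).acc=42  regs=<6,5>
  2: (0,0).acc=43  regs=<1,1>
  3: (0,0).acc=43  regs=<0,0>
RS [3×3] PE[0][0] across cycles:
  0: (0,0).acc=12  regs=<12,4>
  1: (0,0).acc=21  regs=<21,7>
  2: (0,0).acc=9  regs=<9,3>
  3: (0,0).acc=0  regs=<0,0>

dataflow = OS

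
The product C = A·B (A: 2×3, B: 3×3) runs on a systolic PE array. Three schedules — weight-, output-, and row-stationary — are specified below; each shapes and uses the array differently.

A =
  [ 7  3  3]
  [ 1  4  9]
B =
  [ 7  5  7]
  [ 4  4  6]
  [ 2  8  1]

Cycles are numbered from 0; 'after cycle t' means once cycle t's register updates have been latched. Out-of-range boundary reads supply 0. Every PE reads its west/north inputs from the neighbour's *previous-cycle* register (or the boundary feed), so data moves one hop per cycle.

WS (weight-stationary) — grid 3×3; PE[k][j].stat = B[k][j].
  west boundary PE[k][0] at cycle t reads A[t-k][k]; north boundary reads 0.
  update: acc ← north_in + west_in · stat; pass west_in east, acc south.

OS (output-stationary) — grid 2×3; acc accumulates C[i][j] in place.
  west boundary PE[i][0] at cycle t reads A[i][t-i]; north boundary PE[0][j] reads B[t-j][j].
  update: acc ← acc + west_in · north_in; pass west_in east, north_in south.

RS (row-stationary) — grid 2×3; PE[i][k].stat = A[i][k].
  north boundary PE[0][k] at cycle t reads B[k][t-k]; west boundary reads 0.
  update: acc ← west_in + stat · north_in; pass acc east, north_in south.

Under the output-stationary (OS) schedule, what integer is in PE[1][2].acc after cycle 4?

Tracing OS — 2×3 array, target PE[1][2]:
  step 0 · PE0,2: acc=0; fwd→0 fwd↓0
  step 0 · PE1,1: acc=0; fwd→0 fwd↓0
  step 0 · PE1,2: acc=0; fwd→0 fwd↓0
  step 1 · PE0,2: acc=0; fwd→0 fwd↓0
  step 1 · PE1,1: acc=0; fwd→0 fwd↓0
  step 1 · PE1,2: acc=0; fwd→0 fwd↓0
  step 2 · PE0,2: acc=49; fwd→7 fwd↓7
  step 2 · PE1,1: acc=5; fwd→1 fwd↓5
  step 2 · PE1,2: acc=0; fwd→0 fwd↓0
  step 3 · PE0,2: acc=67; fwd→3 fwd↓6
  step 3 · PE1,1: acc=21; fwd→4 fwd↓4
  step 3 · PE1,2: acc=7; fwd→1 fwd↓7
  step 4 · PE0,2: acc=70; fwd→3 fwd↓1
  step 4 · PE1,1: acc=93; fwd→9 fwd↓8
  step 4 · PE1,2: acc=31; fwd→4 fwd↓6

PE[1][2].acc = 31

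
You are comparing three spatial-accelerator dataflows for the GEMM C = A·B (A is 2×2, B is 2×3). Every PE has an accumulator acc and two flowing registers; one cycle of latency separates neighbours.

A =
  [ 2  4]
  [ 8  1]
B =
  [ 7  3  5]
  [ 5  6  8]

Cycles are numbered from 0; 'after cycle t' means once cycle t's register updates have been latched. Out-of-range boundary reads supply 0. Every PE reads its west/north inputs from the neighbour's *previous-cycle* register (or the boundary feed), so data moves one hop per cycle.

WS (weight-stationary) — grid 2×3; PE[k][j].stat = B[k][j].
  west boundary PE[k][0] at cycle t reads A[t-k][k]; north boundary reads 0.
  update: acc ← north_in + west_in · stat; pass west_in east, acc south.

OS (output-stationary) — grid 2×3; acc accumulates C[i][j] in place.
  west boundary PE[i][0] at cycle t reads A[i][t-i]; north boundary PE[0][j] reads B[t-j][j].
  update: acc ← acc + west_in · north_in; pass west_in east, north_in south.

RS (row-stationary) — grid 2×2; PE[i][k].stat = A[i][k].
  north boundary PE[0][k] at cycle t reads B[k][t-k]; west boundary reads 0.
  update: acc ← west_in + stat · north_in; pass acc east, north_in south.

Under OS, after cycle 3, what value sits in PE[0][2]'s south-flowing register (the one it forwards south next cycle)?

register = 8

OS 2×3: PE[0][2] cycle-by-cycle (with neighbour feeds):
  after 0 — PE[0][1] acc=0, pass-E 0, pass-S 0
  after 0 — PE[0][2] acc=0, pass-E 0, pass-S 0
  after 1 — PE[0][1] acc=6, pass-E 2, pass-S 3
  after 1 — PE[0][2] acc=0, pass-E 0, pass-S 0
  after 2 — PE[0][1] acc=30, pass-E 4, pass-S 6
  after 2 — PE[0][2] acc=10, pass-E 2, pass-S 5
  after 3 — PE[0][1] acc=30, pass-E 0, pass-S 0
  after 3 — PE[0][2] acc=42, pass-E 4, pass-S 8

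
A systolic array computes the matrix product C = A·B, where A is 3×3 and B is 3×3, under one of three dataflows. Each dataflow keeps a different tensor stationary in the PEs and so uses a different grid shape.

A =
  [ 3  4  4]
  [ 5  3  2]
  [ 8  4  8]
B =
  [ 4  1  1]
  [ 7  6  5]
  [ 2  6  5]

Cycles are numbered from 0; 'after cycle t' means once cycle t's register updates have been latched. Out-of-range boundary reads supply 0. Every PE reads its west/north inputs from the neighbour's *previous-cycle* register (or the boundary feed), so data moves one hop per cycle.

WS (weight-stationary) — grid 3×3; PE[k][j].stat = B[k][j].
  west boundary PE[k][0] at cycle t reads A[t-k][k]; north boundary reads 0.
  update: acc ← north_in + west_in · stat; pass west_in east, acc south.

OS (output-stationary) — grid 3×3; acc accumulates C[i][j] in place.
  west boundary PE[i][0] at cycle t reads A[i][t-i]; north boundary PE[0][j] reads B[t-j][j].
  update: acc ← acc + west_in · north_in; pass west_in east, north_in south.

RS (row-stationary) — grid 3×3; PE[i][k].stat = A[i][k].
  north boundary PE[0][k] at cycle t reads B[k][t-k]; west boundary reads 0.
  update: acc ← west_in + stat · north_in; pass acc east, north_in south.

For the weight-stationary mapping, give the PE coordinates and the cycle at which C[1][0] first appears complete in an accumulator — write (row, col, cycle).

(row, col, cycle) = (2, 0, 3)

Under WS, C[1][0] lands at PE[2][0]:
  [0] (2,0) acc=0 (h:0 v:0)
  [1] (2,0) acc=0 (h:0 v:0)
  [2] (2,0) acc=48 (h:4 v:48)
  [3] (2,0) acc=45 (h:2 v:45)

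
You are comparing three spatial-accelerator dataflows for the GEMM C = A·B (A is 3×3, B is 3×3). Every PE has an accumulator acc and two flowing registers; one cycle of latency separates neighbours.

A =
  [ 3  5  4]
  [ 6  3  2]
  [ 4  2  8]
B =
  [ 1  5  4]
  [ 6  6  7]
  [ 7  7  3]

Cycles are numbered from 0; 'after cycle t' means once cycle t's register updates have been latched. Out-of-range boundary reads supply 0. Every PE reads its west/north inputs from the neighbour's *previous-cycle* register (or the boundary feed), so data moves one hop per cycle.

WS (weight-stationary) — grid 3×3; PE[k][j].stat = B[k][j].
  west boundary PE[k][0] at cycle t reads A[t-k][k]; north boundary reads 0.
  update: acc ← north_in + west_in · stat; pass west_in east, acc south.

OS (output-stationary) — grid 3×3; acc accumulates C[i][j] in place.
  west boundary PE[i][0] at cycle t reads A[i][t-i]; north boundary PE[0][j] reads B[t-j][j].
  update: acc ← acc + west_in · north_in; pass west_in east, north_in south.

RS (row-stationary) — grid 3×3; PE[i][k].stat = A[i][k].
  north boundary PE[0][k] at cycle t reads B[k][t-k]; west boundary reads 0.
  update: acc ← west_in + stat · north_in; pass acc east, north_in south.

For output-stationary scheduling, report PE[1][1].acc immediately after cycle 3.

OS on a 3×3 grid — tracing PE[1][1] and its feeders:
  after 0 — PE[0][1] acc=0, pass-E 0, pass-S 0
  after 0 — PE[1][0] acc=0, pass-E 0, pass-S 0
  after 0 — PE[1][1] acc=0, pass-E 0, pass-S 0
  after 1 — PE[0][1] acc=15, pass-E 3, pass-S 5
  after 1 — PE[1][0] acc=6, pass-E 6, pass-S 1
  after 1 — PE[1][1] acc=0, pass-E 0, pass-S 0
  after 2 — PE[0][1] acc=45, pass-E 5, pass-S 6
  after 2 — PE[1][0] acc=24, pass-E 3, pass-S 6
  after 2 — PE[1][1] acc=30, pass-E 6, pass-S 5
  after 3 — PE[0][1] acc=73, pass-E 4, pass-S 7
  after 3 — PE[1][0] acc=38, pass-E 2, pass-S 7
  after 3 — PE[1][1] acc=48, pass-E 3, pass-S 6

PE[1][1].acc = 48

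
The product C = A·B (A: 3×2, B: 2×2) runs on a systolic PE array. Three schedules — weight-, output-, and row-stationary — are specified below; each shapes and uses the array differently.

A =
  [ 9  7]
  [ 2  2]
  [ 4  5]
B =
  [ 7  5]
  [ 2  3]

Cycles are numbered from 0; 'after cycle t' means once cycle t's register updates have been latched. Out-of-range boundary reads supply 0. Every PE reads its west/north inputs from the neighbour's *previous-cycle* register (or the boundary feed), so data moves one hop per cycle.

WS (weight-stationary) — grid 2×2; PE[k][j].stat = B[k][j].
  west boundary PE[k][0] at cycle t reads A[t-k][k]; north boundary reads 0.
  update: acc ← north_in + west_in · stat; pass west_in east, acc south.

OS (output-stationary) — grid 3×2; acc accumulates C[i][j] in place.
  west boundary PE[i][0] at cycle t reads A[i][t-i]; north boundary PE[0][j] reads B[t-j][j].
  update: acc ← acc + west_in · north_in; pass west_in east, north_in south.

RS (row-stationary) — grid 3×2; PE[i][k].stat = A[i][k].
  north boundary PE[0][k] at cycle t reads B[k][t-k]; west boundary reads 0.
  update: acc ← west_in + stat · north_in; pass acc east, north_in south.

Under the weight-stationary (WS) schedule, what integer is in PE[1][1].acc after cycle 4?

WS 2×2: PE[1][1] cycle-by-cycle (with neighbour feeds):
  t=0 PE[0][1]: acc=0 h=0 v=0
  t=0 PE[1][0]: acc=0 h=0 v=0
  t=0 PE[1][1]: acc=0 h=0 v=0
  t=1 PE[0][1]: acc=45 h=9 v=45
  t=1 PE[1][0]: acc=77 h=7 v=77
  t=1 PE[1][1]: acc=0 h=0 v=0
  t=2 PE[0][1]: acc=10 h=2 v=10
  t=2 PE[1][0]: acc=18 h=2 v=18
  t=2 PE[1][1]: acc=66 h=7 v=66
  t=3 PE[0][1]: acc=20 h=4 v=20
  t=3 PE[1][0]: acc=38 h=5 v=38
  t=3 PE[1][1]: acc=16 h=2 v=16
  t=4 PE[0][1]: acc=0 h=0 v=0
  t=4 PE[1][0]: acc=0 h=0 v=0
  t=4 PE[1][1]: acc=35 h=5 v=35

PE[1][1].acc = 35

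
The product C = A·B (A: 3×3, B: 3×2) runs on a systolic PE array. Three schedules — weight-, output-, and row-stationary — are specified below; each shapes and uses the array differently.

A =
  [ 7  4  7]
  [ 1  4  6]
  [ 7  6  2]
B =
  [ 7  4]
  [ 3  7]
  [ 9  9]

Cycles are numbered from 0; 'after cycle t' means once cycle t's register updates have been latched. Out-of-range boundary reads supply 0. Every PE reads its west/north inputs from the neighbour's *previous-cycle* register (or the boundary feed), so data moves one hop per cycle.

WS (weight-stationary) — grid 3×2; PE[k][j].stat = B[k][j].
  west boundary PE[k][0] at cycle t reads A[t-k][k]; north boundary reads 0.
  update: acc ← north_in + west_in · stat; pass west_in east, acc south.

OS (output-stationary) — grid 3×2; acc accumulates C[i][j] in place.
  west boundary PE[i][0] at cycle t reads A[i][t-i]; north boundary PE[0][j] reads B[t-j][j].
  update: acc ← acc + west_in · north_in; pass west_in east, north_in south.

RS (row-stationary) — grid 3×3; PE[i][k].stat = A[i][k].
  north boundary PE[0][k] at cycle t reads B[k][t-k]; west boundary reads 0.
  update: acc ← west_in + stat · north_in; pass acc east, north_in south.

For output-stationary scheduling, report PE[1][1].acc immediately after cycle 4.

Tracing OS — 3×2 array, target PE[1][1]:
  cycle 0: PE[0][1] → acc 0, east 0, south 0
  cycle 0: PE[1][0] → acc 0, east 0, south 0
  cycle 0: PE[1][1] → acc 0, east 0, south 0
  cycle 1: PE[0][1] → acc 28, east 7, south 4
  cycle 1: PE[1][0] → acc 7, east 1, south 7
  cycle 1: PE[1][1] → acc 0, east 0, south 0
  cycle 2: PE[0][1] → acc 56, east 4, south 7
  cycle 2: PE[1][0] → acc 19, east 4, south 3
  cycle 2: PE[1][1] → acc 4, east 1, south 4
  cycle 3: PE[0][1] → acc 119, east 7, south 9
  cycle 3: PE[1][0] → acc 73, east 6, south 9
  cycle 3: PE[1][1] → acc 32, east 4, south 7
  cycle 4: PE[0][1] → acc 119, east 0, south 0
  cycle 4: PE[1][0] → acc 73, east 0, south 0
  cycle 4: PE[1][1] → acc 86, east 6, south 9

PE[1][1].acc = 86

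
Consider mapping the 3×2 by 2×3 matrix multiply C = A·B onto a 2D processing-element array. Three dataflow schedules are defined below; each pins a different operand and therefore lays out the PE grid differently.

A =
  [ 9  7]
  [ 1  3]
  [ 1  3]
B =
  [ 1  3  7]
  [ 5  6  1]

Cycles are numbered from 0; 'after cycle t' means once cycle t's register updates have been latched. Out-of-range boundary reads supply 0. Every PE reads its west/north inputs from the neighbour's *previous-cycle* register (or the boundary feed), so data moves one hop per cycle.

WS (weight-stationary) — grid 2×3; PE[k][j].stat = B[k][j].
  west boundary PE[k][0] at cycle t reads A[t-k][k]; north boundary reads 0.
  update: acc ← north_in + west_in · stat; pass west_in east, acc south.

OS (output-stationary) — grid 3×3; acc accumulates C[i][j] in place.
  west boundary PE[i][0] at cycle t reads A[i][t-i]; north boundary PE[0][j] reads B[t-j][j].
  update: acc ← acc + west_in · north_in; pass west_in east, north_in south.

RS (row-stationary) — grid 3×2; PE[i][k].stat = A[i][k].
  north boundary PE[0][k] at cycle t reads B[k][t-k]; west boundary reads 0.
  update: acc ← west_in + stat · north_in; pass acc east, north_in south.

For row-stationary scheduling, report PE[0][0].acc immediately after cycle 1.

RS on a 3×2 grid — tracing PE[0][0] and its feeders:
  @0  [0,0]  acc 9  |  →9  ↓1
  @1  [0,0]  acc 27  |  →27  ↓3

PE[0][0].acc = 27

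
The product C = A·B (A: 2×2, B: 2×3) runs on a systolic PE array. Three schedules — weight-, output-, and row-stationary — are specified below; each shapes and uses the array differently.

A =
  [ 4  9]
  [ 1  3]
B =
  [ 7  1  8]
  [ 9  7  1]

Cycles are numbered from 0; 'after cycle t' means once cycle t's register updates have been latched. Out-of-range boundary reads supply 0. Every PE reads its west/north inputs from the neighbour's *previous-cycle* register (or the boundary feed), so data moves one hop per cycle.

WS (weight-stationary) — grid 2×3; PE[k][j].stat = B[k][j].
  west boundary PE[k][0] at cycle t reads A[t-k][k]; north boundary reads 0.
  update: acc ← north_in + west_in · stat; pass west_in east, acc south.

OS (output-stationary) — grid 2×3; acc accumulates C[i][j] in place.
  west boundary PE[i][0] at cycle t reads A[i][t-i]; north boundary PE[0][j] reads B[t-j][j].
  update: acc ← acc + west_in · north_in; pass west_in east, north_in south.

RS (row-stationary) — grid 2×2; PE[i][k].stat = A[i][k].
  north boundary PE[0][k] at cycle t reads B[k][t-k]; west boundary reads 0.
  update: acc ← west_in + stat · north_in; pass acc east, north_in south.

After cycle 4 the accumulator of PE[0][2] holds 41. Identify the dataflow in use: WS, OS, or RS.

dataflow = OS

WS [2×3] PE[0][2] across cycles:
  @0  [0,2]  acc 0  |  →0  ↓0
  @1  [0,2]  acc 0  |  →0  ↓0
  @2  [0,2]  acc 32  |  →4  ↓32
  @3  [0,2]  acc 8  |  →1  ↓8
  @4  [0,2]  acc 0  |  →0  ↓0
OS [2×3] PE[0][2] across cycles:
  @0  [0,2]  acc 0  |  →0  ↓0
  @1  [0,2]  acc 0  |  →0  ↓0
  @2  [0,2]  acc 32  |  →4  ↓8
  @3  [0,2]  acc 41  |  →9  ↓1
  @4  [0,2]  acc 41  |  →0  ↓0
RS: PE[0][2] is outside its 2×2 grid.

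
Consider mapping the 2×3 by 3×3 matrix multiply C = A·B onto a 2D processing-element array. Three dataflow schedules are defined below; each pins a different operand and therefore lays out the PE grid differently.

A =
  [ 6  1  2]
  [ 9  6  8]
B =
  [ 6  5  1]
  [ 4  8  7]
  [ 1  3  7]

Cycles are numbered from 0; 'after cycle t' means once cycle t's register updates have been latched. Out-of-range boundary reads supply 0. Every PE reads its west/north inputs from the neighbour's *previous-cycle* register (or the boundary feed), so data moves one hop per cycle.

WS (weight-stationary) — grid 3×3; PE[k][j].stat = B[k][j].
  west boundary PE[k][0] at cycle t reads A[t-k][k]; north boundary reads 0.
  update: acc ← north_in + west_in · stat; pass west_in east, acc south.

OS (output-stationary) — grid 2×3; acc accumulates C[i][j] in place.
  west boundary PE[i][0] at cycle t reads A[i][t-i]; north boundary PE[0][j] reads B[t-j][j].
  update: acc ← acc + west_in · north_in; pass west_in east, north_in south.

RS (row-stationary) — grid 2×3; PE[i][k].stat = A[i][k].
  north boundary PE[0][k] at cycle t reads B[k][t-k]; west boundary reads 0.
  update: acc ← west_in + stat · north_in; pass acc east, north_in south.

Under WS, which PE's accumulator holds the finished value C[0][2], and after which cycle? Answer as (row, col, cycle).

WS: C[0][2] accumulates in PE[2][2]:
  after 0 — PE[2][2] acc=0, pass-E 0, pass-S 0
  after 1 — PE[2][2] acc=0, pass-E 0, pass-S 0
  after 2 — PE[2][2] acc=0, pass-E 0, pass-S 0
  after 3 — PE[2][2] acc=0, pass-E 0, pass-S 0
  after 4 — PE[2][2] acc=27, pass-E 2, pass-S 27

(row, col, cycle) = (2, 2, 4)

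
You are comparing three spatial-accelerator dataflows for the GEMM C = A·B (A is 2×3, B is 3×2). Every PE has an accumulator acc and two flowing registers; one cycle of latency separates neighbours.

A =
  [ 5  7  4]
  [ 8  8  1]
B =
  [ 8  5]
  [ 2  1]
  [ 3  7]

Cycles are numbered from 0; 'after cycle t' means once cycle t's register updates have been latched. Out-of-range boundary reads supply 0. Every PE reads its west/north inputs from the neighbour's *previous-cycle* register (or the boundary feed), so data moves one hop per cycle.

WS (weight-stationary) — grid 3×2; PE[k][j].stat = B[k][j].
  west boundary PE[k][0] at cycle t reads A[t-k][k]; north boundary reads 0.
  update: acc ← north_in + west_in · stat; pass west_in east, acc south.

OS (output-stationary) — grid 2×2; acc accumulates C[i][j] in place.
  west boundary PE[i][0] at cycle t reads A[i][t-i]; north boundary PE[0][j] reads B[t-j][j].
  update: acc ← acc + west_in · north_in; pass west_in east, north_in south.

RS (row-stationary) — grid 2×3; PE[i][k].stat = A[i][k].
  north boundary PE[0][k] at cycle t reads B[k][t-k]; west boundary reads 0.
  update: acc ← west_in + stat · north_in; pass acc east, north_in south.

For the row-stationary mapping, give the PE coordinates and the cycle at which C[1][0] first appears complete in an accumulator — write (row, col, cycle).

Under RS, C[1][0] lands at PE[1][2]:
  c0 r1c2: 0 / 0 / 0
  c1 r1c2: 0 / 0 / 0
  c2 r1c2: 0 / 0 / 0
  c3 r1c2: 83 / 83 / 3

(row, col, cycle) = (1, 2, 3)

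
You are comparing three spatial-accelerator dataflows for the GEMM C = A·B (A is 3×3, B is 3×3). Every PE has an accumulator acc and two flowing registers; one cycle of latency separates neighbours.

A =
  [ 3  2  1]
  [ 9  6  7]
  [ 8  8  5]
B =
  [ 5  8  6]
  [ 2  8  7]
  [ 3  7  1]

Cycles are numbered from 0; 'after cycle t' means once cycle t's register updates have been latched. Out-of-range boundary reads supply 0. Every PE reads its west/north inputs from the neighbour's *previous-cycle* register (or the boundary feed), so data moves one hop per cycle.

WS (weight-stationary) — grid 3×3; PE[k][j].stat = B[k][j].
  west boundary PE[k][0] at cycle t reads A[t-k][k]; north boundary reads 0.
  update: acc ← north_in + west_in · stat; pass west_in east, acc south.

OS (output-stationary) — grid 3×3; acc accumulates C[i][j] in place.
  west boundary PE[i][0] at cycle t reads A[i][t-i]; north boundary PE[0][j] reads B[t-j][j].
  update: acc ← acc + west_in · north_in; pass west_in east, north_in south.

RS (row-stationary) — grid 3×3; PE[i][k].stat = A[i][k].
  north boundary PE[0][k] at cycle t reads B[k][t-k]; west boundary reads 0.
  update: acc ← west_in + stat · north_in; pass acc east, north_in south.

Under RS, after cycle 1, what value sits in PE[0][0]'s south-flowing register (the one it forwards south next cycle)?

register = 8

RS (3×3). Following PE[0][0] plus its west/north inputs:
  @0  [0,0]  acc 15  |  →15  ↓5
  @1  [0,0]  acc 24  |  →24  ↓8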